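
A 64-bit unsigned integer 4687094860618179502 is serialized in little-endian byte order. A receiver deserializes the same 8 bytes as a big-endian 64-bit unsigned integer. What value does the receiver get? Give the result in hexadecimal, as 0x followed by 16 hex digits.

4687094860618179502 in 64-bit hexadecimal is 0x410BE7F143B4A3AE.
Stored little-endian, the bytes at ascending addresses are AE A3 B4 43 F1 E7 0B 41.
Read back as big-endian, the last byte is least significant, giving 0xAEA3B443F1E70B41.

0xAEA3B443F1E70B41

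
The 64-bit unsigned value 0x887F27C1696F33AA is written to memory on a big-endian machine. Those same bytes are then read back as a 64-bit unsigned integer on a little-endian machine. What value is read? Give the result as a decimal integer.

12264268710262833032

Stored big-endian, the bytes at ascending addresses are 88 7F 27 C1 69 6F 33 AA.
Read back as little-endian, the first byte is least significant, giving 0xAA336F69C1277F88.
0xAA336F69C1277F88 = 12264268710262833032.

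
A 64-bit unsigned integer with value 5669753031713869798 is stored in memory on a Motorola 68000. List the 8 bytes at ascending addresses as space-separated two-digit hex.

5669753031713869798 in hexadecimal, padded to 64 bits, is 0x4EAF0257BB7FCFE6.
Split into bytes (most-significant first): 4E AF 02 57 BB 7F CF E6.
Big-endian: lowest address holds the most-significant byte.
So the memory order matches the most-significant-first order: 4E AF 02 57 BB 7F CF E6.

4E AF 02 57 BB 7F CF E6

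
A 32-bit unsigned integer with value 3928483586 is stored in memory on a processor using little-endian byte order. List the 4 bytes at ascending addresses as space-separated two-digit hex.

3928483586 in hexadecimal, padded to 32 bits, is 0xEA27E702.
Split into bytes (most-significant first): EA 27 E7 02.
Little-endian: lowest address holds the least-significant byte.
So at ascending addresses the bytes are 02 E7 27 EA.

02 E7 27 EA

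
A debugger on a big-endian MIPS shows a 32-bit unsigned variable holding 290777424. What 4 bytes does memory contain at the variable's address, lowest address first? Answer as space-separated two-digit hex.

290777424 in hexadecimal, padded to 32 bits, is 0x1154E950.
Split into bytes (most-significant first): 11 54 E9 50.
In big-endian order the high byte comes first in memory.
So the memory order matches the most-significant-first order: 11 54 E9 50.

11 54 E9 50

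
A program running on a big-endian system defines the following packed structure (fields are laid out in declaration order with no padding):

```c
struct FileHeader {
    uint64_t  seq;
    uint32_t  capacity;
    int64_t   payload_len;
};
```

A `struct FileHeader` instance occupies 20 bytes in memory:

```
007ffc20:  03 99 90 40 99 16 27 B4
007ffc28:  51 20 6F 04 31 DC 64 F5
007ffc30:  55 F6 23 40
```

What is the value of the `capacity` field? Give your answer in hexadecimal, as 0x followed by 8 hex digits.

0x51206F04

`capacity` follows `seq` (8 bytes), so it starts at byte offset 8 and occupies 4 bytes.
Bytes at offsets 8..11: 51 20 6F 04.
In big-endian order the high byte comes first in memory.
The bytes are already most-significant first: 0x51206F04.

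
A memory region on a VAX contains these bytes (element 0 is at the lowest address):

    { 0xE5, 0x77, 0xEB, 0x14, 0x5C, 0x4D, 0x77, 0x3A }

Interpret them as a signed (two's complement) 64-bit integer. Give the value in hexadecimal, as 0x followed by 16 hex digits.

Little-endian stores the least-significant byte at the lowest address.
Reassemble most-significant byte first: 3A 77 4D 5C 14 EB 77 E5 → 0x3A774D5C14EB77E5.

0x3A774D5C14EB77E5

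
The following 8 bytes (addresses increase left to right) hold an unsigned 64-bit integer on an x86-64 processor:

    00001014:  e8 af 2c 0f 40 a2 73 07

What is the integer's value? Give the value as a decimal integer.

536951176603414504

Little-endian stores the least-significant byte at the lowest address.
Reassemble most-significant byte first: 07 73 A2 40 0F 2C AF E8 → 0x0773A2400F2CAFE8.
0x0773A2400F2CAFE8 = 536951176603414504.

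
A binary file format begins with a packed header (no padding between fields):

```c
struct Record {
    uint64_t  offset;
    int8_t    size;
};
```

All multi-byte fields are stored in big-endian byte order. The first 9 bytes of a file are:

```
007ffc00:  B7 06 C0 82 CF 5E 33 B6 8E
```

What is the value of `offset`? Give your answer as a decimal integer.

`offset` is the first field, at byte offset 0, occupying 8 bytes.
Bytes at offsets 0..7: B7 06 C0 82 CF 5E 33 B6.
In big-endian order the high byte comes first in memory.
The bytes are already most-significant first: 0xB706C082CF5E33B6.
0xB706C082CF5E33B6 = 13188440226858415030.

13188440226858415030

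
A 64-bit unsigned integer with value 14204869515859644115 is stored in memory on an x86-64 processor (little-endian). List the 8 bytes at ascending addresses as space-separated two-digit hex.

D3 CE 96 65 90 D5 21 C5

14204869515859644115 in hexadecimal, padded to 64 bits, is 0xC521D5906596CED3.
Split into bytes (most-significant first): C5 21 D5 90 65 96 CE D3.
Little-endian stores the least-significant byte at the lowest address.
So at ascending addresses the bytes are D3 CE 96 65 90 D5 21 C5.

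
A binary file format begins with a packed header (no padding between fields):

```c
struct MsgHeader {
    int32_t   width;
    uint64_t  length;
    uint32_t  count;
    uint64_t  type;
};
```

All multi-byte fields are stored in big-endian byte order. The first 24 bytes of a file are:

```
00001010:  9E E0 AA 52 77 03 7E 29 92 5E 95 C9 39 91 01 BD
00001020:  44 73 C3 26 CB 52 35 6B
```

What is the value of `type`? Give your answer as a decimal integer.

`type` follows `width` (4 B), `length` (8 B), `count` (4 B), so it starts at offset 4 + 8 + 4 = 16 and occupies 8 bytes.
Bytes at offsets 16..23: 44 73 C3 26 CB 52 35 6B.
Big-endian: lowest address holds the most-significant byte.
The bytes are already most-significant first: 0x4473C326CB52356B.
0x4473C326CB52356B = 4932500588288161131.

4932500588288161131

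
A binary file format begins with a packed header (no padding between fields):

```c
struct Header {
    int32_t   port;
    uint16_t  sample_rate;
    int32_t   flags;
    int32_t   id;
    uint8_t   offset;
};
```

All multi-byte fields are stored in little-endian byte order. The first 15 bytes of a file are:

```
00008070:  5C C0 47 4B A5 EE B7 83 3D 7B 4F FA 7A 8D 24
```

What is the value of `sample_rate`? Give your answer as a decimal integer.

`sample_rate` follows `port` (4 bytes), so it starts at byte offset 4 and occupies 2 bytes.
Bytes at offsets 4..5: A5 EE.
In little-endian order the low byte comes first in memory.
Reassemble most-significant byte first: EE A5 → 0xEEA5.
0xEEA5 = 61093.

61093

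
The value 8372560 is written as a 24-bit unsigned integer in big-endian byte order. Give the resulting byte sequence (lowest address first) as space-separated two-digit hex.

8372560 in hexadecimal, padded to 24 bits, is 0x7FC150.
Split into bytes (most-significant first): 7F C1 50.
Big-endian stores the most-significant byte at the lowest address.
So the memory order matches the most-significant-first order: 7F C1 50.

7F C1 50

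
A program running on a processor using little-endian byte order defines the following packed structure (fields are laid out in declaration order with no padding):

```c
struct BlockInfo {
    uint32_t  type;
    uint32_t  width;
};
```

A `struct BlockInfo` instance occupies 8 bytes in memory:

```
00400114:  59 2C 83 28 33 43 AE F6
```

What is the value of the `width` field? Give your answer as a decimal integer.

`width` follows `type` (4 bytes), so it starts at byte offset 4 and occupies 4 bytes.
Bytes at offsets 4..7: 33 43 AE F6.
Little-endian: lowest address holds the least-significant byte.
Reassemble most-significant byte first: F6 AE 43 33 → 0xF6AE4333.
0xF6AE4333 = 4138615603.

4138615603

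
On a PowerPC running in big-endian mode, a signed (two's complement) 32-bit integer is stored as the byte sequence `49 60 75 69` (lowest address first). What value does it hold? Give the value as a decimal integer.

1231058281

Big-endian stores the most-significant byte at the lowest address.
The bytes are already most-significant first: 0x49607569.
0x49607569 = 1231058281.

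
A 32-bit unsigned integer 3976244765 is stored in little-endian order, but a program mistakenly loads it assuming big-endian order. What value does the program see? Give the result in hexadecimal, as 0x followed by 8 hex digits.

3976244765 in 32-bit hexadecimal is 0xED00AE1D.
Stored little-endian, the bytes at ascending addresses are 1D AE 00 ED.
Read back as big-endian, the last byte is least significant, giving 0x1DAE00ED.

0x1DAE00ED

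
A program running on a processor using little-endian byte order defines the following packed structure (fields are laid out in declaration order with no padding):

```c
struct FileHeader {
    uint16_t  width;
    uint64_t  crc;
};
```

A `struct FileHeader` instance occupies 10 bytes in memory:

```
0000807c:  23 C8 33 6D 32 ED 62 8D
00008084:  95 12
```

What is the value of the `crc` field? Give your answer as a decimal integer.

`crc` follows `width` (2 bytes), so it starts at byte offset 2 and occupies 8 bytes.
Bytes at offsets 2..9: 33 6D 32 ED 62 8D 95 12.
Little-endian stores the least-significant byte at the lowest address.
Reassemble most-significant byte first: 12 95 8D 62 ED 32 6D 33 → 0x12958D62ED326D33.
0x12958D62ED326D33 = 1339131920238406963.

1339131920238406963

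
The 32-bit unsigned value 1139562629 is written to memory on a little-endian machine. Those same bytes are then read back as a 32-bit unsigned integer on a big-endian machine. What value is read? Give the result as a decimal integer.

2237197379

1139562629 in 32-bit hexadecimal is 0x43EC5885.
Stored little-endian, the bytes at ascending addresses are 85 58 EC 43.
Read back as big-endian, the last byte is least significant, giving 0x8558EC43.
0x8558EC43 = 2237197379.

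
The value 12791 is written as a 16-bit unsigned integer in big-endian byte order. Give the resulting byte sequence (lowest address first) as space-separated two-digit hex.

31 F7

12791 in hexadecimal, padded to 16 bits, is 0x31F7.
Split into bytes (most-significant first): 31 F7.
Big-endian stores the most-significant byte at the lowest address.
So the memory order matches the most-significant-first order: 31 F7.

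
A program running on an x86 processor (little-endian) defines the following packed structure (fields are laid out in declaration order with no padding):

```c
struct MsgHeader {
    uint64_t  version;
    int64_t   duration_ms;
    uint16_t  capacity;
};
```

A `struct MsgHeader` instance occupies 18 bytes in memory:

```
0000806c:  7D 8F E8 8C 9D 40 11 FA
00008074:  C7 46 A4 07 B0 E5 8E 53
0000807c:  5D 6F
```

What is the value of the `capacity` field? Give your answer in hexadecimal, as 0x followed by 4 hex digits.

0x6F5D

`capacity` follows `version` (8 B), `duration_ms` (8 B), so it starts at offset 8 + 8 = 16 and occupies 2 bytes.
Bytes at offsets 16..17: 5D 6F.
Little-endian: lowest address holds the least-significant byte.
Reassemble most-significant byte first: 6F 5D → 0x6F5D.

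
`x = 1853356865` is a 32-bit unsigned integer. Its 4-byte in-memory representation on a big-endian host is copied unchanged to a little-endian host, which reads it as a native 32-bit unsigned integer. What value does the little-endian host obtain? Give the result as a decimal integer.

1106999150

1853356865 in 32-bit hexadecimal is 0x6E77FB41.
Stored big-endian, the bytes at ascending addresses are 6E 77 FB 41.
Read back as little-endian, the first byte is least significant, giving 0x41FB776E.
0x41FB776E = 1106999150.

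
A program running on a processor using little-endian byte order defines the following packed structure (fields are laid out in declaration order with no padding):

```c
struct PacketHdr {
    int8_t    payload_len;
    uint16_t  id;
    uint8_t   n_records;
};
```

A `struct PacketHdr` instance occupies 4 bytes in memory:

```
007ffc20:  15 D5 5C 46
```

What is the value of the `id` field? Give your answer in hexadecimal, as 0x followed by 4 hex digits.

0x5CD5

`id` follows `payload_len` (1 byte), so it starts at byte offset 1 and occupies 2 bytes.
Bytes at offsets 1..2: D5 5C.
Little-endian stores the least-significant byte at the lowest address.
Reassemble most-significant byte first: 5C D5 → 0x5CD5.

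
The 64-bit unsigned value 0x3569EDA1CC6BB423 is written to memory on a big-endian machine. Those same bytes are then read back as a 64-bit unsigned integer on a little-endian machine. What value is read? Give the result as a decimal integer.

2572799813769586997

Stored big-endian, the bytes at ascending addresses are 35 69 ED A1 CC 6B B4 23.
Read back as little-endian, the first byte is least significant, giving 0x23B46BCCA1ED6935.
0x23B46BCCA1ED6935 = 2572799813769586997.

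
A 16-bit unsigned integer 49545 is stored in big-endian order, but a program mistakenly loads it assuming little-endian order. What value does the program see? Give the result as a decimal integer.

49545 in 16-bit hexadecimal is 0xC189.
Stored big-endian, the bytes at ascending addresses are C1 89.
Read back as little-endian, the first byte is least significant, giving 0x89C1.
0x89C1 = 35265.

35265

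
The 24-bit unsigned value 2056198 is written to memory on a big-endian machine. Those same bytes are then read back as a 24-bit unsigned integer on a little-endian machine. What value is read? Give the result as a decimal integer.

417823

2056198 in 24-bit hexadecimal is 0x1F6006.
Stored big-endian, the bytes at ascending addresses are 1F 60 06.
Read back as little-endian, the first byte is least significant, giving 0x06601F.
0x06601F = 417823.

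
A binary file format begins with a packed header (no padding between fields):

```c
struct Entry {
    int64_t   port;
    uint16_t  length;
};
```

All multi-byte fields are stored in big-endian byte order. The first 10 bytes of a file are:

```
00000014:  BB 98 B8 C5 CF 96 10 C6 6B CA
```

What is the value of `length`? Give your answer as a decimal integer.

27594

`length` follows `port` (8 bytes), so it starts at byte offset 8 and occupies 2 bytes.
Bytes at offsets 8..9: 6B CA.
Big-endian stores the most-significant byte at the lowest address.
The bytes are already most-significant first: 0x6BCA.
0x6BCA = 27594.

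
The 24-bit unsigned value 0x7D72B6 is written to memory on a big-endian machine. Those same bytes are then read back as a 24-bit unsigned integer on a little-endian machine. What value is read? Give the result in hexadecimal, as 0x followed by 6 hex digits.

0xB6727D

Stored big-endian, the bytes at ascending addresses are 7D 72 B6.
Read back as little-endian, the first byte is least significant, giving 0xB6727D.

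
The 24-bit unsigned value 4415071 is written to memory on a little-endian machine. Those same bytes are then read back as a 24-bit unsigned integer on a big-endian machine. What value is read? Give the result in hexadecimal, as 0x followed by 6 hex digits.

4415071 in 24-bit hexadecimal is 0x435E5F.
Stored little-endian, the bytes at ascending addresses are 5F 5E 43.
Read back as big-endian, the last byte is least significant, giving 0x5F5E43.

0x5F5E43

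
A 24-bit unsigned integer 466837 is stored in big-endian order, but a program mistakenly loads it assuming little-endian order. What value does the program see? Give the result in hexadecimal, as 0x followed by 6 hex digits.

0x951F07

466837 in 24-bit hexadecimal is 0x071F95.
Stored big-endian, the bytes at ascending addresses are 07 1F 95.
Read back as little-endian, the first byte is least significant, giving 0x951F07.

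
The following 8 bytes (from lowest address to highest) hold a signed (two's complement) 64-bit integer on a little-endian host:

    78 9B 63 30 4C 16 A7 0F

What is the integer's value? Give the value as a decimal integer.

1127894748164758392

Little-endian: lowest address holds the least-significant byte.
Reassemble most-significant byte first: 0F A7 16 4C 30 63 9B 78 → 0x0FA7164C30639B78.
0x0FA7164C30639B78 = 1127894748164758392.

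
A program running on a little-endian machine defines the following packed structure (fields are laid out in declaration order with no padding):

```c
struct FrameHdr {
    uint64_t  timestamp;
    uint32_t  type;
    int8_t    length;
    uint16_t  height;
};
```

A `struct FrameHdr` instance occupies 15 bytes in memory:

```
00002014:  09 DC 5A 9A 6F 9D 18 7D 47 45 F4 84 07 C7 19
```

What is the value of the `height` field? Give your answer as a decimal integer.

6599

`height` follows `timestamp` (8 B), `type` (4 B), `length` (1 B), so it starts at offset 8 + 4 + 1 = 13 and occupies 2 bytes.
Bytes at offsets 13..14: C7 19.
Little-endian: lowest address holds the least-significant byte.
Reassemble most-significant byte first: 19 C7 → 0x19C7.
0x19C7 = 6599.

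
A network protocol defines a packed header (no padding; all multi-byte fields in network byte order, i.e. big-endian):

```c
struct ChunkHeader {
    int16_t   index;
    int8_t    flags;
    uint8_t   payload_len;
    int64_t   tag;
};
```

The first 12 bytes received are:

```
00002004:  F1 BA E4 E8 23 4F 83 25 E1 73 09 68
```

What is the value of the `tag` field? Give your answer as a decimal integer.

`tag` follows `index` (2 B), `flags` (1 B), `payload_len` (1 B), so it starts at offset 2 + 1 + 1 = 4 and occupies 8 bytes.
Bytes at offsets 4..11: 23 4F 83 25 E1 73 09 68.
Big-endian: lowest address holds the most-significant byte.
The bytes are already most-significant first: 0x234F8325E1730968.
0x234F8325E1730968 = 2544396513207060840.

2544396513207060840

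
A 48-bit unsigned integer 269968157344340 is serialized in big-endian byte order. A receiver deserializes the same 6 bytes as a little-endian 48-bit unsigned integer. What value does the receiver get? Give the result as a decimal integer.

92917840251125

269968157344340 in 48-bit hexadecimal is 0xF588DC1E8254.
Stored big-endian, the bytes at ascending addresses are F5 88 DC 1E 82 54.
Read back as little-endian, the first byte is least significant, giving 0x54821EDC88F5.
0x54821EDC88F5 = 92917840251125.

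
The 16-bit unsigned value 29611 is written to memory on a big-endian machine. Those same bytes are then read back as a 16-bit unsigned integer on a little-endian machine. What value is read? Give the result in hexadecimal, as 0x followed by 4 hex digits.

0xAB73

29611 in 16-bit hexadecimal is 0x73AB.
Stored big-endian, the bytes at ascending addresses are 73 AB.
Read back as little-endian, the first byte is least significant, giving 0xAB73.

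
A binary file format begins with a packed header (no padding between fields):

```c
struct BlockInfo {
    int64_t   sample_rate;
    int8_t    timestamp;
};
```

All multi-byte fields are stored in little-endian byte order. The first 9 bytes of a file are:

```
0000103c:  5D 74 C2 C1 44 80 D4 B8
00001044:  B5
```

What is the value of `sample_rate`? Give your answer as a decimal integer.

`sample_rate` is the first field, at byte offset 0, occupying 8 bytes.
Bytes at offsets 0..7: 5D 74 C2 C1 44 80 D4 B8.
Little-endian: lowest address holds the least-significant byte.
Reassemble most-significant byte first: B8 D4 80 44 C1 C2 74 5D → 0xB8D48044C1C2745D.
Top bit is set, so as a signed 64-bit value this is 0xB8D48044C1C2745D − 2^64 = -5128333042871274403.

-5128333042871274403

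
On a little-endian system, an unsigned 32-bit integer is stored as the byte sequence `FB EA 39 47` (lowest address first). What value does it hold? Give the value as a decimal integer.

Little-endian stores the least-significant byte at the lowest address.
Reassemble most-significant byte first: 47 39 EA FB → 0x4739EAFB.
0x4739EAFB = 1194978043.

1194978043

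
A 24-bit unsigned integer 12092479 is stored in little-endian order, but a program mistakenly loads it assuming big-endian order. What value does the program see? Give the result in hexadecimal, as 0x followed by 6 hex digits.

12092479 in 24-bit hexadecimal is 0xB8843F.
Stored little-endian, the bytes at ascending addresses are 3F 84 B8.
Read back as big-endian, the last byte is least significant, giving 0x3F84B8.

0x3F84B8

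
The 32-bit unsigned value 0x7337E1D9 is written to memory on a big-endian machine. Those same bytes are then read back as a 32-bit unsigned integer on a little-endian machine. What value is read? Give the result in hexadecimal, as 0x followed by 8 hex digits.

0xD9E13773

Stored big-endian, the bytes at ascending addresses are 73 37 E1 D9.
Read back as little-endian, the first byte is least significant, giving 0xD9E13773.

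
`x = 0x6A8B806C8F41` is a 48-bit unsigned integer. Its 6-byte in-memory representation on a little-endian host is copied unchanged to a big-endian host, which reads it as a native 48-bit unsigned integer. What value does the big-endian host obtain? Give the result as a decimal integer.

72084256492394

Stored little-endian, the bytes at ascending addresses are 41 8F 6C 80 8B 6A.
Read back as big-endian, the last byte is least significant, giving 0x418F6C808B6A.
0x418F6C808B6A = 72084256492394.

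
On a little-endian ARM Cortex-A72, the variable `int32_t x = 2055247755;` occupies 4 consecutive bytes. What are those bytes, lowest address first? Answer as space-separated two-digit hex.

2055247755 in hexadecimal, padded to 32 bits, is 0x7A80978B.
Split into bytes (most-significant first): 7A 80 97 8B.
Little-endian stores the least-significant byte at the lowest address.
So at ascending addresses the bytes are 8B 97 80 7A.

8B 97 80 7A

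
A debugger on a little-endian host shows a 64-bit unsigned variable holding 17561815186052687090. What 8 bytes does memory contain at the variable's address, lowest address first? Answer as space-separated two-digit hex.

F2 24 BB 7F DD 19 B8 F3

17561815186052687090 in hexadecimal, padded to 64 bits, is 0xF3B819DD7FBB24F2.
Split into bytes (most-significant first): F3 B8 19 DD 7F BB 24 F2.
In little-endian order the low byte comes first in memory.
So at ascending addresses the bytes are F2 24 BB 7F DD 19 B8 F3.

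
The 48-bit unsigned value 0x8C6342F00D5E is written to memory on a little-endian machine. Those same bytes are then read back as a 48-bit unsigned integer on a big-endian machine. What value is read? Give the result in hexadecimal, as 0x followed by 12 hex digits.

Stored little-endian, the bytes at ascending addresses are 5E 0D F0 42 63 8C.
Read back as big-endian, the last byte is least significant, giving 0x5E0DF042638C.

0x5E0DF042638C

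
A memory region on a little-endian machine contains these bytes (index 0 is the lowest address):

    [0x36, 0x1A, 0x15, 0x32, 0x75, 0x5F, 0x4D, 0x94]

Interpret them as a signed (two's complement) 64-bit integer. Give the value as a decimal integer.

Little-endian stores the least-significant byte at the lowest address.
Reassemble most-significant byte first: 94 4D 5F 75 32 15 1A 36 → 0x944D5F7532151A36.
Top bit is set, so as a signed 64-bit value this is 0x944D5F7532151A36 − 2^64 = -7760441625933440458.

-7760441625933440458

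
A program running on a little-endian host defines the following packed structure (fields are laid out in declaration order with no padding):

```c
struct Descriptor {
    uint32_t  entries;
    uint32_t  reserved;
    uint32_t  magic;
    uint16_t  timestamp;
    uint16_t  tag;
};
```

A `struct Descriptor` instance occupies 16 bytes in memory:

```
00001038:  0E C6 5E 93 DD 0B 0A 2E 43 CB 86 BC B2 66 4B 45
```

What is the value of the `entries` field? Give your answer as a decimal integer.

2472461838

`entries` is the first field, at byte offset 0, occupying 4 bytes.
Bytes at offsets 0..3: 0E C6 5E 93.
Little-endian: lowest address holds the least-significant byte.
Reassemble most-significant byte first: 93 5E C6 0E → 0x935EC60E.
0x935EC60E = 2472461838.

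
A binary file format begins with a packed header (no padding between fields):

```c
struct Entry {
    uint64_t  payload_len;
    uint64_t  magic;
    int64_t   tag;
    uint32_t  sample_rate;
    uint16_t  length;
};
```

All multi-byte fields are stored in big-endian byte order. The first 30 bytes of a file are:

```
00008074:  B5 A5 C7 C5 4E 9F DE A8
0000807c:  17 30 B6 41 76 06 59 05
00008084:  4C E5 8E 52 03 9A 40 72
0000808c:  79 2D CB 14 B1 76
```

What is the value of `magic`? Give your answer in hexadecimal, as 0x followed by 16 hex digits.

`magic` follows `payload_len` (8 bytes), so it starts at byte offset 8 and occupies 8 bytes.
Bytes at offsets 8..15: 17 30 B6 41 76 06 59 05.
Big-endian: lowest address holds the most-significant byte.
The bytes are already most-significant first: 0x1730B64176065905.

0x1730B64176065905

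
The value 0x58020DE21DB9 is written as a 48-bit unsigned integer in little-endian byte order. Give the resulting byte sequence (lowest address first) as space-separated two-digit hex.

Split into bytes (most-significant first): 58 02 0D E2 1D B9.
Little-endian: lowest address holds the least-significant byte.
So at ascending addresses the bytes are B9 1D E2 0D 02 58.

B9 1D E2 0D 02 58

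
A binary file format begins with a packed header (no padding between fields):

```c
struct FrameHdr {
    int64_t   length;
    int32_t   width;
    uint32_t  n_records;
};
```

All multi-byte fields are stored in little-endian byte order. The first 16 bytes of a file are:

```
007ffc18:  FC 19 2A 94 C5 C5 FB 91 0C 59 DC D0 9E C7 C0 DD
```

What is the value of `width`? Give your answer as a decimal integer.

`width` follows `length` (8 bytes), so it starts at byte offset 8 and occupies 4 bytes.
Bytes at offsets 8..11: 0C 59 DC D0.
In little-endian order the low byte comes first in memory.
Reassemble most-significant byte first: D0 DC 59 0C → 0xD0DC590C.
Top bit is set, so as a signed 32-bit value this is 0xD0DC590C − 2^32 = -790865652.

-790865652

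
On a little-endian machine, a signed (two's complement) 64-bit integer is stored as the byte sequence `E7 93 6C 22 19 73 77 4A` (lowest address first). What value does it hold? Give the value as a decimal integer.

In little-endian order the low byte comes first in memory.
Reassemble most-significant byte first: 4A 77 73 19 22 6C 93 E7 → 0x4A777319226C93E7.
0x4A777319226C93E7 = 5365884032824153063.

5365884032824153063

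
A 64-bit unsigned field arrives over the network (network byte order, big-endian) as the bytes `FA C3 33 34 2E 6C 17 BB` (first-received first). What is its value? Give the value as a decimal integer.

Big-endian stores the most-significant byte at the lowest address.
The bytes are already most-significant first: 0xFAC333342E6C17BB.
0xFAC333342E6C17BB = 18069342429150713787.

18069342429150713787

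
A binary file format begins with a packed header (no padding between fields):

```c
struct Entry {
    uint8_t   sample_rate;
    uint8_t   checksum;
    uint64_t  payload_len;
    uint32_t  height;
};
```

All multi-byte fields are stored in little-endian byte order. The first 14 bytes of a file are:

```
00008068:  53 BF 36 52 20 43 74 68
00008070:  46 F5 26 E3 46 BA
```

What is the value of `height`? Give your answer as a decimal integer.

`height` follows `sample_rate` (1 B), `checksum` (1 B), `payload_len` (8 B), so it starts at offset 1 + 1 + 8 = 10 and occupies 4 bytes.
Bytes at offsets 10..13: 26 E3 46 BA.
Little-endian stores the least-significant byte at the lowest address.
Reassemble most-significant byte first: BA 46 E3 26 → 0xBA46E326.
0xBA46E326 = 3125207846.

3125207846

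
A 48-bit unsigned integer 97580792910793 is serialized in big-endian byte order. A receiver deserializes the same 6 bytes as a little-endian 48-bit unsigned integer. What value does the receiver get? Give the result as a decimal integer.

97580792910793 in 48-bit hexadecimal is 0x58BFCC7F93C9.
Stored big-endian, the bytes at ascending addresses are 58 BF CC 7F 93 C9.
Read back as little-endian, the first byte is least significant, giving 0xC9937FCCBF58.
0xC9937FCCBF58 = 221635341500248.

221635341500248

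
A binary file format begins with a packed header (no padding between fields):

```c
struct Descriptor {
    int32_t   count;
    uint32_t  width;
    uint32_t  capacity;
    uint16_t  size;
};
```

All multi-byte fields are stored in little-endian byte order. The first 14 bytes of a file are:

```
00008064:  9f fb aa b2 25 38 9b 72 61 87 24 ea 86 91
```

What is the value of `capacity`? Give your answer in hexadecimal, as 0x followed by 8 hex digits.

`capacity` follows `count` (4 B), `width` (4 B), so it starts at offset 4 + 4 = 8 and occupies 4 bytes.
Bytes at offsets 8..11: 61 87 24 EA.
Little-endian: lowest address holds the least-significant byte.
Reassemble most-significant byte first: EA 24 87 61 → 0xEA248761.

0xEA248761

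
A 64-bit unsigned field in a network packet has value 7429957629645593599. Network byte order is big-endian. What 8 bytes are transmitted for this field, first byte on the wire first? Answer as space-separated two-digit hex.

67 1C 83 19 3B 3A 9B FF

7429957629645593599 in hexadecimal, padded to 64 bits, is 0x671C83193B3A9BFF.
Split into bytes (most-significant first): 67 1C 83 19 3B 3A 9B FF.
Big-endian: lowest address holds the most-significant byte.
So the memory order matches the most-significant-first order: 67 1C 83 19 3B 3A 9B FF.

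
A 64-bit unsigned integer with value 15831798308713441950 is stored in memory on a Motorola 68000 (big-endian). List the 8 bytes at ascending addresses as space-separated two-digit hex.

15831798308713441950 in hexadecimal, padded to 64 bits, is 0xDBB5D8AE6A7EAA9E.
Split into bytes (most-significant first): DB B5 D8 AE 6A 7E AA 9E.
Big-endian stores the most-significant byte at the lowest address.
So the memory order matches the most-significant-first order: DB B5 D8 AE 6A 7E AA 9E.

DB B5 D8 AE 6A 7E AA 9E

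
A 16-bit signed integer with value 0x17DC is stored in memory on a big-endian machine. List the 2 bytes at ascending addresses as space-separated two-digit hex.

Split into bytes (most-significant first): 17 DC.
Big-endian: lowest address holds the most-significant byte.
So the memory order matches the most-significant-first order: 17 DC.

17 DC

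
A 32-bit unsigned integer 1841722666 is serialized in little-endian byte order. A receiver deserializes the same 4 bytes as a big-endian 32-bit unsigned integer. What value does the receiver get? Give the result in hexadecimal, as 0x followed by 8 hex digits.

1841722666 in 32-bit hexadecimal is 0x6DC6752A.
Stored little-endian, the bytes at ascending addresses are 2A 75 C6 6D.
Read back as big-endian, the last byte is least significant, giving 0x2A75C66D.

0x2A75C66D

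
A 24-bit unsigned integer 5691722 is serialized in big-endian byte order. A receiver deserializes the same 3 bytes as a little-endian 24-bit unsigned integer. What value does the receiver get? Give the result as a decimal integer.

4905302

5691722 in 24-bit hexadecimal is 0x56D94A.
Stored big-endian, the bytes at ascending addresses are 56 D9 4A.
Read back as little-endian, the first byte is least significant, giving 0x4AD956.
0x4AD956 = 4905302.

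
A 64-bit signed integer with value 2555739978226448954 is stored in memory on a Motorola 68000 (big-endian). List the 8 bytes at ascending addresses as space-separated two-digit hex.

2555739978226448954 in hexadecimal, padded to 64 bits, is 0x2377CFF82473BA3A.
Split into bytes (most-significant first): 23 77 CF F8 24 73 BA 3A.
Big-endian stores the most-significant byte at the lowest address.
So the memory order matches the most-significant-first order: 23 77 CF F8 24 73 BA 3A.

23 77 CF F8 24 73 BA 3A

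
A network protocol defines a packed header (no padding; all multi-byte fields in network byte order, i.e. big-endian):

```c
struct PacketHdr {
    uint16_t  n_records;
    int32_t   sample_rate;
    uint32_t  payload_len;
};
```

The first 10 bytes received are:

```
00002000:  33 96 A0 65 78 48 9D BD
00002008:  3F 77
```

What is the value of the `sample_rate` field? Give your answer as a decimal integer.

-1603962808

`sample_rate` follows `n_records` (2 bytes), so it starts at byte offset 2 and occupies 4 bytes.
Bytes at offsets 2..5: A0 65 78 48.
In big-endian order the high byte comes first in memory.
The bytes are already most-significant first: 0xA0657848.
Top bit is set, so as a signed 32-bit value this is 0xA0657848 − 2^32 = -1603962808.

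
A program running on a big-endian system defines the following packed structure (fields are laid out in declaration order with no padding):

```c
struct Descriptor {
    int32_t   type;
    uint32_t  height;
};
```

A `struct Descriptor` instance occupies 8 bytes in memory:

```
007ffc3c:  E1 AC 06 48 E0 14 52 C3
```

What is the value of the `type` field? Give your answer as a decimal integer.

-508819896

`type` is the first field, at byte offset 0, occupying 4 bytes.
Bytes at offsets 0..3: E1 AC 06 48.
In big-endian order the high byte comes first in memory.
The bytes are already most-significant first: 0xE1AC0648.
Top bit is set, so as a signed 32-bit value this is 0xE1AC0648 − 2^32 = -508819896.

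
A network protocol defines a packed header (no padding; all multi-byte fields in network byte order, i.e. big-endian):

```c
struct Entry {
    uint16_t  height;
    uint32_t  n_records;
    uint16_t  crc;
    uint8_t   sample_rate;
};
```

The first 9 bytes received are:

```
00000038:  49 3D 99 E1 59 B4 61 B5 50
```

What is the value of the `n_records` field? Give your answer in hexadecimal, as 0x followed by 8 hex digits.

0x99E159B4

`n_records` follows `height` (2 bytes), so it starts at byte offset 2 and occupies 4 bytes.
Bytes at offsets 2..5: 99 E1 59 B4.
Big-endian stores the most-significant byte at the lowest address.
The bytes are already most-significant first: 0x99E159B4.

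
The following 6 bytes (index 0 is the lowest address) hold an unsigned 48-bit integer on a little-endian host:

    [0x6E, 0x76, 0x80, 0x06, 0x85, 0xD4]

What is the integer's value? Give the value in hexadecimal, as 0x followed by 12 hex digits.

0xD4850680766E

Little-endian: lowest address holds the least-significant byte.
Reassemble most-significant byte first: D4 85 06 80 76 6E → 0xD4850680766E.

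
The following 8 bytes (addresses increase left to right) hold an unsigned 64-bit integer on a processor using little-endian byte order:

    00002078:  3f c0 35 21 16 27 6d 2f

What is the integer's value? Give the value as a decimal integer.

3417430668244009023

Little-endian: lowest address holds the least-significant byte.
Reassemble most-significant byte first: 2F 6D 27 16 21 35 C0 3F → 0x2F6D27162135C03F.
0x2F6D27162135C03F = 3417430668244009023.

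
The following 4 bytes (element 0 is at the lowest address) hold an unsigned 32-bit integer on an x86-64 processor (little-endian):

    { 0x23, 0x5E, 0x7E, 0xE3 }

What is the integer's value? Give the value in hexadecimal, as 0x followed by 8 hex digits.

0xE37E5E23

Little-endian: lowest address holds the least-significant byte.
Reassemble most-significant byte first: E3 7E 5E 23 → 0xE37E5E23.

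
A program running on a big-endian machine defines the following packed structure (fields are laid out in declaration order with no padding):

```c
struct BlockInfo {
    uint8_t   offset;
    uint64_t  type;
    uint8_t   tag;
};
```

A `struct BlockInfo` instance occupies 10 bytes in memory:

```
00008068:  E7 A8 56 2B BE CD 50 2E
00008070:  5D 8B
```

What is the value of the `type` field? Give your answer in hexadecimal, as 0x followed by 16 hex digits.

`type` follows `offset` (1 byte), so it starts at byte offset 1 and occupies 8 bytes.
Bytes at offsets 1..8: A8 56 2B BE CD 50 2E 5D.
Big-endian: lowest address holds the most-significant byte.
The bytes are already most-significant first: 0xA8562BBECD502E5D.

0xA8562BBECD502E5D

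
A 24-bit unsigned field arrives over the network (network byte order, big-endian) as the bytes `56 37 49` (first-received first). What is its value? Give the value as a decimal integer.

Big-endian: lowest address holds the most-significant byte.
The bytes are already most-significant first: 0x563749.
0x563749 = 5650249.

5650249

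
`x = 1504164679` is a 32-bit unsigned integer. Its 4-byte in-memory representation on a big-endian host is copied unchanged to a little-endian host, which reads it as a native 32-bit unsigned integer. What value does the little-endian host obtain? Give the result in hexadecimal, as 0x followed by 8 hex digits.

1504164679 in 32-bit hexadecimal is 0x59A7BB47.
Stored big-endian, the bytes at ascending addresses are 59 A7 BB 47.
Read back as little-endian, the first byte is least significant, giving 0x47BBA759.

0x47BBA759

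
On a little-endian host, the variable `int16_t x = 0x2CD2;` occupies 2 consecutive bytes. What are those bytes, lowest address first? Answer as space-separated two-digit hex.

D2 2C

Split into bytes (most-significant first): 2C D2.
In little-endian order the low byte comes first in memory.
So at ascending addresses the bytes are D2 2C.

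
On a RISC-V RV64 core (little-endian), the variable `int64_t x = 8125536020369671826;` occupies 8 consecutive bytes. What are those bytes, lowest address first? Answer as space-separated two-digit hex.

92 86 C6 A7 F5 B3 C3 70

8125536020369671826 in hexadecimal, padded to 64 bits, is 0x70C3B3F5A7C68692.
Split into bytes (most-significant first): 70 C3 B3 F5 A7 C6 86 92.
Little-endian stores the least-significant byte at the lowest address.
So at ascending addresses the bytes are 92 86 C6 A7 F5 B3 C3 70.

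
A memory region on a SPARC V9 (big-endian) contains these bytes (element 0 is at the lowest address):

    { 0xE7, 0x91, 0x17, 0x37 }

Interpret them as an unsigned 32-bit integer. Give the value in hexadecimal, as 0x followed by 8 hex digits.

0xE7911737

In big-endian order the high byte comes first in memory.
The bytes are already most-significant first: 0xE7911737.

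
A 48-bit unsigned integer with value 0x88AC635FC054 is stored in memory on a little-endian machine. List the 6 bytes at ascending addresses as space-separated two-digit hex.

54 C0 5F 63 AC 88

Split into bytes (most-significant first): 88 AC 63 5F C0 54.
Little-endian: lowest address holds the least-significant byte.
So at ascending addresses the bytes are 54 C0 5F 63 AC 88.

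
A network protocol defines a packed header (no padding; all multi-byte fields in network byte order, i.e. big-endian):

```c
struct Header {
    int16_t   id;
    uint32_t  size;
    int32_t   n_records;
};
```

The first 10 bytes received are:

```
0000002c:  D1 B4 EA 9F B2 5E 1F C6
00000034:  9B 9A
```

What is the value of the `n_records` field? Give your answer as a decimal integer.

`n_records` follows `id` (2 B), `size` (4 B), so it starts at offset 2 + 4 = 6 and occupies 4 bytes.
Bytes at offsets 6..9: 1F C6 9B 9A.
Big-endian: lowest address holds the most-significant byte.
The bytes are already most-significant first: 0x1FC69B9A.
0x1FC69B9A = 533109658.

533109658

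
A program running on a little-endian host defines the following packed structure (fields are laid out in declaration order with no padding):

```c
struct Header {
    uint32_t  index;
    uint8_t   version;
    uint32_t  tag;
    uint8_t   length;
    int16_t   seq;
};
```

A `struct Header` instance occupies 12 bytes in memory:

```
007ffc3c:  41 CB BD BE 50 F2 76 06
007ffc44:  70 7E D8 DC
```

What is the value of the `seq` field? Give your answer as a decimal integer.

-9000

`seq` follows `index` (4 B), `version` (1 B), `tag` (4 B), `length` (1 B), so it starts at offset 4 + 1 + 4 + 1 = 10 and occupies 2 bytes.
Bytes at offsets 10..11: D8 DC.
Little-endian stores the least-significant byte at the lowest address.
Reassemble most-significant byte first: DC D8 → 0xDCD8.
Top bit is set, so as a signed 16-bit value this is 0xDCD8 − 2^16 = -9000.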